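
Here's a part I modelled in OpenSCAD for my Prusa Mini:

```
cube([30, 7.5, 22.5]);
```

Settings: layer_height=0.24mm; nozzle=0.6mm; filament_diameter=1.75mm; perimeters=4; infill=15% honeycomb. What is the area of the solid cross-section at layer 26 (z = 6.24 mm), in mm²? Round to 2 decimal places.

At z = 6.24 mm: the 30×7.5 cube contributes its full rectangle (area 225.00 mm²). Overall, the cross-section is a single solid region. Net area = 225.00 mm².

225.00 mm²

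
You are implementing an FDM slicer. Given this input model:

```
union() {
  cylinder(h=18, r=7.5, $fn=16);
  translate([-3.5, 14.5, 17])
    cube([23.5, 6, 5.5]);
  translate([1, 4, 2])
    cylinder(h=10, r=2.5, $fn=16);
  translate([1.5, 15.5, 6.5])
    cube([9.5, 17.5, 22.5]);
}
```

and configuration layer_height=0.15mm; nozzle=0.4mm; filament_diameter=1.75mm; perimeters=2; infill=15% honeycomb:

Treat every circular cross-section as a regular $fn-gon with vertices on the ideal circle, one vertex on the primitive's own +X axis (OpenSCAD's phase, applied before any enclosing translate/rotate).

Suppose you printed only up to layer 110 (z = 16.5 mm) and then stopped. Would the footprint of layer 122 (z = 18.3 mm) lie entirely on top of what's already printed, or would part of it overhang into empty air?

part overhangs

Compare the two slices. At z = 16.5: the r=7.5 cylinder contributes a regular 16-gon of circumradius 7.5 (area = (16/2)·7.500²·sin(360°/16) = 172.21 mm²); the cube at (-3.5, 14.5) does not reach this height (z outside [17, 22.5]); the cylinder at (1, 4) is not intersected at this z (z outside [2, 12]); the cube at (1.5, 15.5) (footprint 9.5×17.5) is included at this height (area 166.25 mm²); Combining (union): the 2 present regions are separate (no shared area or edge), so areas and boundary lengths simply add and each stays a separate island — area = 338.46 mm². At z = 18.3: the cylinder is absent (z outside [0, 18]); the 23.5×6 cube at (-3.5, 14.5) contributes its full rectangle (area 141.00 mm²); the cylinder at (1, 4) is not intersected at this z (z outside [2, 12]); the cube at (1.5, 15.5) is present — its section is the full 9.5×17.5 rectangle (area 166.25 mm²); Taking the union: the regions partially overlap — summed areas 307.25 mm² minus the doubly-counted overlap 47.50 mm² gives 259.75 mm² — area = 259.75 mm². Checking containment: at z = 18.3 the cross-section extends beyond the z = 16.5 cross-section by about 93.50 mm².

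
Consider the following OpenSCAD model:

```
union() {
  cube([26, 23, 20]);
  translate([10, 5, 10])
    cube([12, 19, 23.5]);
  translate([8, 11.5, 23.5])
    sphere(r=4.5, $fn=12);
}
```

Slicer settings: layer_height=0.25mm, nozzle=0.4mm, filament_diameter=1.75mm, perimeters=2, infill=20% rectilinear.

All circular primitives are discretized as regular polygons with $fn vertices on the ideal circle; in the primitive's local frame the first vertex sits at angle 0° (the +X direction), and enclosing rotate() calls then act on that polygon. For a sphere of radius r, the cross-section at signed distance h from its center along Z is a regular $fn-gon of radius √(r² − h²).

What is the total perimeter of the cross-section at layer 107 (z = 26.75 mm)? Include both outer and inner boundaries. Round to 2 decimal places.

71.64 mm

At z = 26.75 mm: the cube does not reach this height (z outside [0, 20]); the cube at (10, 5) (footprint 12×19) is included at this height (perimeter 62.00 mm); the r=4.5 sphere at (8, 11.5) slices to a regular 12-gon of circumradius 3.112 (√(r²−h²) with h=3.25 from center) (perimeter = 2·12·3.112·sin(180°/12) = 19.33 mm); Combining (union): the regions partially overlap (shared area 3.30 mm²), so the edge portions inside another operand are dropped and the merged outline is re-measured after clipping — boundary = 71.64 mm. Overall, the cross-section is a single solid region. Total boundary length (outer) = 71.64 mm.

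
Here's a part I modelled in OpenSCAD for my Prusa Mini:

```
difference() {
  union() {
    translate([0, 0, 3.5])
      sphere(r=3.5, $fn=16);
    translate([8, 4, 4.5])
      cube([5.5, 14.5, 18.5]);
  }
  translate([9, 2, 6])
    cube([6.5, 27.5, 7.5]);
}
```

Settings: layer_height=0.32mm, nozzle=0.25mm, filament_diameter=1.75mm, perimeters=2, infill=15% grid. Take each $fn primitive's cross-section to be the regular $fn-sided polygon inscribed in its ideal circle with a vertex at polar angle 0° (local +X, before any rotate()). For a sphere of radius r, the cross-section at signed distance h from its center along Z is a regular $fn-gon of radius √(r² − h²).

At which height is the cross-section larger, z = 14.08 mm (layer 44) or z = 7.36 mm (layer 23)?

layer 44 (z = 14.08 mm)

Layer 44 (z = 14.08): the sphere is absent (|z−center|=10.580 > r=3.5); the cube at (8, 4) (footprint 5.5×14.5) is included at this height (area 79.75 mm²); Combining (union): only the 5.5×14.5 cube at (8, 4) is present, so the union is just that shape — area = 79.75 mm²; the cube at (9, 2) is not intersected at this z (z outside [6, 13.5]); After the difference (first − rest): none of the subtracted shapes is present at this height, so that combined region is unchanged — area = 79.75 mm². So its area = 79.75 mm². Layer 23 (z = 7.36): the sphere is absent (|z−center|=3.860 > r=3.5); the cube at (8, 4) (footprint 5.5×14.5) is included at this height (area 79.75 mm²); Merging all regions: only the 5.5×14.5 cube at (8, 4) is present, so the union is just that shape — area = 79.75 mm²; the cube at (9, 2) is present — its section is the full 6.5×27.5 rectangle (area 178.75 mm²); Taking the first minus the rest: starting from that combined region (79.75 mm²), the 6.5×27.5 cube at (9, 2) partially overlaps it — only the 65.25 mm² overlap (of its 178.75 mm²) is removed, clipping the outline — area = 14.50 mm². So its area = 14.50 mm². Layer 44 is larger (79.75 vs 14.50 mm²).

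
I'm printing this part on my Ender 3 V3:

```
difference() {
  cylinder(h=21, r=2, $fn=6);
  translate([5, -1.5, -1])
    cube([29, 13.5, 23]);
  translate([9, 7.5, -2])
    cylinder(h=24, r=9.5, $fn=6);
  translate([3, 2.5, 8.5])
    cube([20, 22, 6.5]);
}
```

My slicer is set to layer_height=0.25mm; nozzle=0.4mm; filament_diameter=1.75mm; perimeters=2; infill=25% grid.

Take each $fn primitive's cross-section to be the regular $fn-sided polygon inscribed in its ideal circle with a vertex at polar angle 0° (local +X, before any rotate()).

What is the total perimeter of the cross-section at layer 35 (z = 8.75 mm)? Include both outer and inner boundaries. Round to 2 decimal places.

12.00 mm

At z = 8.75 mm: the r=2 cylinder gives a regular 6-gon of circumradius 2 (constant along its height) (perimeter = 2·6·2.000·sin(180°/6) = 12.00 mm); the cube at (5, -1.5) (footprint 29×13.5) is included at this height (perimeter 85.00 mm); the cylinder at (9, 7.5): section is a regular 6-gon, circumradius r=9.5 (perimeter = 2·6·9.500·sin(180°/6) = 57.00 mm); the 20×22 cube at (3, 2.5) contributes its full rectangle (perimeter 84.00 mm); Taking the first minus the rest: starting from the r=2 cylinder, the 29×13.5 cube at (5, -1.5) misses the remaining region (no effect); the r=9.5 cylinder at (9, 7.5) misses the remaining region (no effect); the 20×22 cube at (3, 2.5) misses the remaining region (no effect) — boundary = 12.00 mm. Overall, the cross-section is a single solid region. Total boundary length (outer) = 12.00 mm.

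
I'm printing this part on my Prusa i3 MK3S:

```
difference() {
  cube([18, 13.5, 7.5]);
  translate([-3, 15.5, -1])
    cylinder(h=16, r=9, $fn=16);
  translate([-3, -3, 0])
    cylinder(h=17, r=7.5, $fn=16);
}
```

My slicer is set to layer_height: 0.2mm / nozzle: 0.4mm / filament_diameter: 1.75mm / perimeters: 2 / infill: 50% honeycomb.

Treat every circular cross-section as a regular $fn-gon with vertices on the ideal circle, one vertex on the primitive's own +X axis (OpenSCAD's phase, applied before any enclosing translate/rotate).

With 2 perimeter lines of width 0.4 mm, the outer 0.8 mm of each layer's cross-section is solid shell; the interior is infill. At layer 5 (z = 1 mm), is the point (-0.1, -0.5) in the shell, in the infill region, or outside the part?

At z = 1 mm: the cube is present — its section is the full 18×13.5 rectangle; the cylinder at (-3, 15.5): section is a regular 16-gon, circumradius r=9; the r=7.5 cylinder at (-3, -3) contributes a regular 16-gon of circumradius 7.5; Taking the first minus the rest: starting from the 18×13.5 cube, the r=9 cylinder at (-3, 15.5) partially overlaps it — only the 24.29 mm² overlap (of its 247.98 mm²) is removed, clipping the outline; the r=7.5 cylinder at (-3, -3) partially overlaps it — only the 8.85 mm² overlap (of its 172.21 mm²) is removed, clipping the outline — 1 connected region. Overall, the cross-section is a single solid region. The nearest boundary edge runs (3.84, 0.00)→(2.30, 2.30); distance from the point to it = 3.56 mm. The point is not inside any of the regions above, so it lies outside the cross-section (3.56 mm from the nearest boundary).

outside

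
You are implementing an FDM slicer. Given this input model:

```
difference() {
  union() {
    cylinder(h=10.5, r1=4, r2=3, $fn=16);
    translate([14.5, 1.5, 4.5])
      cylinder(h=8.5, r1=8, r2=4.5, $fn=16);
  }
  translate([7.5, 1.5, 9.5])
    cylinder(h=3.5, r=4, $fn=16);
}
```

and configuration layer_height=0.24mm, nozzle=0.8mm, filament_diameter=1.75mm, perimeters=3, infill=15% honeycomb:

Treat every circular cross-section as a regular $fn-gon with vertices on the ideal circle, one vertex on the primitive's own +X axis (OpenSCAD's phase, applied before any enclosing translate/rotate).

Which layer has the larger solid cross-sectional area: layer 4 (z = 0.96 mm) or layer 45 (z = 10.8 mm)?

layer 45 (z = 10.8 mm)

Layer 4 (z = 0.96): the cone contributes a regular 16-gon of circumradius 3.909 (interpolated between r1=4 and r2=3 at t=0.091) (area = (16/2)·3.909²·sin(360°/16) = 46.77 mm²); the cone at (14.5, 1.5) is absent (z outside [4.5, 13]); Combining (union): only the cone is present, so the union is just that shape — area = 46.77 mm²; the cylinder at (7.5, 1.5) is not intersected at this z (z outside [9.5, 13]); Subtracting the remaining from the first: none of the subtracted shapes is present at this height, so that combined region is unchanged — area = 46.77 mm². So its area = 46.77 mm². Layer 45 (z = 10.8): the cone is not intersected at this z (z outside [0, 10.5]); the cone at (14.5, 1.5) contributes a regular 16-gon of circumradius 5.406 (interpolated between r1=8 and r2=4.5 at t=0.741) (area = (16/2)·5.406²·sin(360°/16) = 89.47 mm²); Taking the union: only the cone at (14.5, 1.5) is present, so the union is just that shape — area = 89.47 mm²; the cylinder at (7.5, 1.5): section is a regular 16-gon, circumradius r=4 (area = (16/2)·4.000²·sin(360°/16) = 48.98 mm²); After the difference (first − rest): starting from that combined region (89.47 mm²), the r=4 cylinder at (7.5, 1.5) partially overlaps it — only the 9.41 mm² overlap (of its 48.98 mm²) is removed, clipping the outline — area = 80.06 mm². So its area = 80.06 mm². Layer 45 is larger (80.06 vs 46.77 mm²).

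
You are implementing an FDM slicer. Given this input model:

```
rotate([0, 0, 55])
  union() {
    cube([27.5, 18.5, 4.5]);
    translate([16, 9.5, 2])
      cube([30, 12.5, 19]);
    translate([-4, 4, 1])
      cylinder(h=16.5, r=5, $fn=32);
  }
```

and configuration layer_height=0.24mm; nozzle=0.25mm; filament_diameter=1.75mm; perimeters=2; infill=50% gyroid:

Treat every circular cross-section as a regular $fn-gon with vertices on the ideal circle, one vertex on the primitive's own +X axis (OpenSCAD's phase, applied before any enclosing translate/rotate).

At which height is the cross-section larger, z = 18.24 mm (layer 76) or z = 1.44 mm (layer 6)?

Layer 76 (z = 18.24): the cube is absent (z outside [0, 4.5]); the cube at (16, 9.5) is present — its section is the full 30×12.5 rectangle (area 375.00 mm²); the cylinder at (-4, 4) is absent (z outside [1, 17.5]); Merging all regions: only the 30×12.5 cube at (16, 9.5) is present, so the union is just that shape — area = 375.00 mm²; (whole slice rotated 55° about Z — lengths, areas and connectivity unchanged). So its area = 375.00 mm². Layer 6 (z = 1.44): the 27.5×18.5 cube contributes its full rectangle (area 508.75 mm²); the cube at (16, 9.5) does not reach this height (z outside [2, 21]); the cylinder at (-4, 4): section is a regular 32-gon, circumradius r=5 (area = (32/2)·5.000²·sin(360°/32) = 78.04 mm²); Taking the union: the regions partially overlap — summed areas 586.79 mm² minus the doubly-counted overlap 3.99 mm² gives 582.80 mm² — area = 582.80 mm²; (rotated 55° about Z; rotation is an isometry so areas/perimeters/island counts are preserved). So its area = 582.80 mm². Layer 6 is larger (582.80 vs 375.00 mm²).

layer 6 (z = 1.44 mm)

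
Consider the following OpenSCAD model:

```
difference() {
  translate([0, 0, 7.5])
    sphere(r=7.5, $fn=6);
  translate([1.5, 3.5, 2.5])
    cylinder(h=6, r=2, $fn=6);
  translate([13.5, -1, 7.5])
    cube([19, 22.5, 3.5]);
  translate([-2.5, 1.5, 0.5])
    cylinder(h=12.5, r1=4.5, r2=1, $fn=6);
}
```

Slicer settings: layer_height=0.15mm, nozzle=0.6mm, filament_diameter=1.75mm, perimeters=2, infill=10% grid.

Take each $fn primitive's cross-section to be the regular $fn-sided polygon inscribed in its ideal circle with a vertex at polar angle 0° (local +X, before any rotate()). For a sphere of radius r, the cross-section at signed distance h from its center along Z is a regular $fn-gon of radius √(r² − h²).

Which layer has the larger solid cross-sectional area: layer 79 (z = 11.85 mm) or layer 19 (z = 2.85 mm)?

layer 79 (z = 11.85 mm)

Layer 79 (z = 11.85): the r=7.5 sphere slices to a regular 6-gon of circumradius 6.110 (√(r²−h²) with h=4.35 from center) (area = (6/2)·6.110²·sin(360°/6) = 96.98 mm²); the cylinder at (1.5, 3.5) is not intersected at this z (z outside [2.5, 8.5]); the cube at (13.5, -1) does not reach this height (z outside [7.5, 11]); the cone at (-2.5, 1.5) (r1=4.5→r2=1) has section circumradius 1.322 here — a regular 6-gon (area = (6/2)·1.322²·sin(360°/6) = 4.54 mm²); After the difference (first − rest): starting from the r=7.5 sphere (96.98 mm²), the cone at (-2.5, 1.5) lies wholly inside it (removes its full 4.54 mm² and its 7.93 mm outline becomes a hole wall) — area = 92.44 mm². So its area = 92.44 mm². Layer 19 (z = 2.85): the sphere: section is a regular 6-gon, circumradius = √(r²−h²) = √(7.5²−4.65²) = 5.885 (area = (6/2)·5.885²·sin(360°/6) = 89.96 mm²); the r=2 cylinder at (1.5, 3.5) gives a regular 6-gon of circumradius 2 (constant along its height) (area = (6/2)·2.000²·sin(360°/6) = 10.39 mm²); the cube at (13.5, -1) does not reach this height (z outside [7.5, 11]); the cone at (-2.5, 1.5): at t=0.188 of its height the radius interpolates to r₁+(r₂−r₁)t = 3.842, giving a regular 6-gon of that circumradius (area = (6/2)·3.842²·sin(360°/6) = 38.35 mm²); Subtracting the remaining from the first: starting from the r=7.5 sphere (89.96 mm²), the r=2 cylinder at (1.5, 3.5) partially overlaps it — only the 10.11 mm² overlap (of its 10.39 mm²) is removed, clipping the outline; the cone at (-2.5, 1.5) partially overlaps it — only the 31.79 mm² overlap (of its 38.35 mm²) is removed, clipping the outline — area = 48.06 mm². So its area = 48.06 mm². Layer 79 is larger (92.44 vs 48.06 mm²).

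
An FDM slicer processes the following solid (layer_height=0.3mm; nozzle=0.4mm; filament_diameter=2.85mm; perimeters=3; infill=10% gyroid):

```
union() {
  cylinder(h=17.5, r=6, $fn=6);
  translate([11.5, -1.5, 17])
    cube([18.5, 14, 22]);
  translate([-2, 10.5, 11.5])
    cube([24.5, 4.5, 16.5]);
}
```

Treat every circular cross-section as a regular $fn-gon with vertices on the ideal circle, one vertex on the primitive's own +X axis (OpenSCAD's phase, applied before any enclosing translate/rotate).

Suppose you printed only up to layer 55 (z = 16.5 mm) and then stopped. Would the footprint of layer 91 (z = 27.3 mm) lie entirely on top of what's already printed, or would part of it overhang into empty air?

Compare the two slices. At z = 16.5: the cylinder: section is a regular 6-gon, circumradius r=6 (area = (6/2)·6.000²·sin(360°/6) = 93.53 mm²); the cube at (11.5, -1.5) is absent (z outside [17, 39]); the cube at (-2, 10.5) is present — its section is the full 24.5×4.5 rectangle (area 110.25 mm²); Taking the union: the 2 present regions are separate (no shared area or edge), so areas and boundary lengths simply add and each stays a separate island — area = 203.78 mm². At z = 27.3: the cylinder does not reach this height (z outside [0, 17.5]); the 18.5×14 cube at (11.5, -1.5) contributes its full rectangle (area 259.00 mm²); the 24.5×4.5 cube at (-2, 10.5) contributes its full rectangle (area 110.25 mm²); Taking the union: the regions partially overlap — summed areas 369.25 mm² minus the doubly-counted overlap 22.00 mm² gives 347.25 mm² — area = 347.25 mm². Checking containment: at z = 27.3 the cross-section extends beyond the z = 16.5 cross-section by about 237.00 mm².

part overhangs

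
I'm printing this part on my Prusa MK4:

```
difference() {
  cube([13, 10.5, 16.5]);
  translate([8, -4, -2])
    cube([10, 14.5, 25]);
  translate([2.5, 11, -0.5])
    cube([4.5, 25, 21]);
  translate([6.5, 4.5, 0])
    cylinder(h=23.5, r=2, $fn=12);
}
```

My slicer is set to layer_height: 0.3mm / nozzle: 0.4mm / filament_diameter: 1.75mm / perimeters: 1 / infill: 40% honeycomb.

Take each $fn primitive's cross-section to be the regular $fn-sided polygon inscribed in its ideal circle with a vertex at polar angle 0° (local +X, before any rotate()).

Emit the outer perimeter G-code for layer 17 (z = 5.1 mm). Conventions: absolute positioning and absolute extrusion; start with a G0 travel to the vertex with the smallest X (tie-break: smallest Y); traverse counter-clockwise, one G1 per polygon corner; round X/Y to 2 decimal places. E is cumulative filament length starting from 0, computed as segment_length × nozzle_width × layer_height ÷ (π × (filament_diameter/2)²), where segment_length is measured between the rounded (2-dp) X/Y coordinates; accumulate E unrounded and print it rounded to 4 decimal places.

G0 X0.00 Y0.00 Z5.10
G1 X8.00 Y0.00 E0.3991
G1 X8.00 Y3.27 E0.5623
G1 X7.50 Y2.77 E0.5975
G1 X6.50 Y2.50 E0.6492
G1 X5.50 Y2.77 E0.7009
G1 X4.77 Y3.50 E0.7524
G1 X4.50 Y4.50 E0.8041
G1 X4.77 Y5.50 E0.8558
G1 X5.50 Y6.23 E0.9073
G1 X6.50 Y6.50 E0.9589
G1 X7.50 Y6.23 E1.0106
G1 X8.00 Y5.73 E1.0459
G1 X8.00 Y10.50 E1.2839
G1 X0.00 Y10.50 E1.6830
G1 X0.00 Y0.00 E2.2068

At z = 5.1 mm: the cube is present — its section is the full 13×10.5 rectangle; the 10×14.5 cube at (8, -4) contributes its full rectangle; the cube at (2.5, 11) (footprint 4.5×25) is included at this height; the r=2 cylinder at (6.5, 4.5) contributes a regular 12-gon of circumradius 2; Subtracting the remaining from the first: starting from the 13×10.5 cube, the 10×14.5 cube at (8, -4) partially overlaps it — only the 52.50 mm² overlap (of its 145.00 mm²) is removed, clipping the outline; the 4.5×25 cube at (2.5, 11) misses the remaining region (no effect); the r=2 cylinder at (6.5, 4.5) partially overlaps it — only the 11.21 mm² overlap (of its 12.00 mm²) is removed, clipping the outline — 1 connected region. The outline is a single polygon with 15 vertices. Extrusion per mm of travel: 0.4 × 0.3 / (π × 0.875²) = 0.049890. Accumulating E over each segment gives final E = 2.2068.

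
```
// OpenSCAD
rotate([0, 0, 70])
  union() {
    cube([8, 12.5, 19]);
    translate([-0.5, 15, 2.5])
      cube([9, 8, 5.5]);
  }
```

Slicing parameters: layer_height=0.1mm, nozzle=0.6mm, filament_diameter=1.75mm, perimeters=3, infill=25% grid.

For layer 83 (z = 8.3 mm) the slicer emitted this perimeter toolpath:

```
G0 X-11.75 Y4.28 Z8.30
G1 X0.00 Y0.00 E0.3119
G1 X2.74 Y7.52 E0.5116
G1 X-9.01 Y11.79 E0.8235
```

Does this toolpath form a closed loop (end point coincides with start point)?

Start point (G0): (-11.75, 4.28). End point (last G1): the path does not return to the start — open.

no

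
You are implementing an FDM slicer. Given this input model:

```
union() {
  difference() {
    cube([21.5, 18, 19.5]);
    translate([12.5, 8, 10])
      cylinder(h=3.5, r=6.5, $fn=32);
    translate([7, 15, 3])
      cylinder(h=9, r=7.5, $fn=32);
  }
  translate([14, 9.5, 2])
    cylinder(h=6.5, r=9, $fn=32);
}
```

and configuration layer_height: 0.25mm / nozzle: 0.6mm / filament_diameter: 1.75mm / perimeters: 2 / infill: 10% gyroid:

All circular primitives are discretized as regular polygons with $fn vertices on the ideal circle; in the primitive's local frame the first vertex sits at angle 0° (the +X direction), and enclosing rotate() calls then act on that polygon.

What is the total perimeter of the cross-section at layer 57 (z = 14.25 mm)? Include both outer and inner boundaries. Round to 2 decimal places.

At z = 14.25 mm: the 21.5×18 cube contributes its full rectangle (perimeter 79.00 mm); the cylinder at (12.5, 8) does not reach this height (z outside [10, 13.5]); the cylinder at (7, 15) is not intersected at this z (z outside [3, 12]); After the difference (first − rest): none of the subtracted shapes is present at this height, so the 21.5×18 cube is unchanged — boundary = 79.00 mm; the cylinder at (14, 9.5) does not reach this height (z outside [2, 8.5]); Combining (union): only the result so far is present, so the union is just that shape — boundary = 79.00 mm. Overall, the cross-section is a single solid region. Total boundary length (outer) = 79.00 mm.

79.00 mm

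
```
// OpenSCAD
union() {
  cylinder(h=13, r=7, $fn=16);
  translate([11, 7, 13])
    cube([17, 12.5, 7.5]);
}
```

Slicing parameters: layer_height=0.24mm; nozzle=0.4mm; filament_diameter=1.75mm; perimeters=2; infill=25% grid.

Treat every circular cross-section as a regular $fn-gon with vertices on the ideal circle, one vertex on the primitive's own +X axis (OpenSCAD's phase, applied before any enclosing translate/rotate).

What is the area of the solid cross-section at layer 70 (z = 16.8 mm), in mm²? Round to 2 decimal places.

212.50 mm²

At z = 16.8 mm: the cylinder is absent (z outside [0, 13]); the cube at (11, 7) (footprint 17×12.5) is included at this height (area 212.50 mm²); Merging all regions: only the 17×12.5 cube at (11, 7) is present, so the union is just that shape — area = 212.50 mm². Overall, the cross-section is a single solid region. Net area = 212.50 mm².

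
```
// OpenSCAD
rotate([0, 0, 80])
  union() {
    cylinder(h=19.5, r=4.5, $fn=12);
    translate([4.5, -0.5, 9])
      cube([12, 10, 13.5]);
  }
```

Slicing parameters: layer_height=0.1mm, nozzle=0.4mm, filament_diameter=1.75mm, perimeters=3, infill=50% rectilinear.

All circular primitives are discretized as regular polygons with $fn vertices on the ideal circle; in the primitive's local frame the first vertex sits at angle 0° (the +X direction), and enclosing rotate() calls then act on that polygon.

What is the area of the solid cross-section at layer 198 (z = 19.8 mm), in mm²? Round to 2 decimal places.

120.00 mm²

At z = 19.8 mm: the cylinder does not reach this height (z outside [0, 19.5]); the cube at (4.5, -0.5) is present — its section is the full 12×10 rectangle (area 120.00 mm²); Taking the union: only the 12×10 cube at (4.5, -0.5) is present, so the union is just that shape — area = 120.00 mm²; (rotated 80° about Z; rotation is an isometry so areas/perimeters/island counts are preserved). Overall, the cross-section is a single solid region. Net area = 120.00 mm².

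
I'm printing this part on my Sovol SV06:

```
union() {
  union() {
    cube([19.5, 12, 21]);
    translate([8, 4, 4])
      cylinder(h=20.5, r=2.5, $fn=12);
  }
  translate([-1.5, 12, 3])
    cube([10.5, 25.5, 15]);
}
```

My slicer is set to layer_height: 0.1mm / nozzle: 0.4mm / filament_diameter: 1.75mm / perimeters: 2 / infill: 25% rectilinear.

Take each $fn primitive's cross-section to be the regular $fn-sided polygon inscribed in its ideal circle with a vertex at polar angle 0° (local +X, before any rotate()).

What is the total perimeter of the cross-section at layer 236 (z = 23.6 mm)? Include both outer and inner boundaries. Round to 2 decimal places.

At z = 23.6 mm: the cube is not intersected at this z (z outside [0, 21]); the r=2.5 cylinder at (8, 4) gives a regular 12-gon of circumradius 2.5 (constant along its height) (perimeter = 2·12·2.500·sin(180°/12) = 15.53 mm); Combining (union): only the r=2.5 cylinder at (8, 4) is present, so the union is just that shape — boundary = 15.53 mm; the cube at (-1.5, 12) is absent (z outside [3, 18]); Merging all regions: only the result so far is present, so the union is just that shape — boundary = 15.53 mm. Overall, the cross-section is a single solid region. Total boundary length (outer) = 15.53 mm.

15.53 mm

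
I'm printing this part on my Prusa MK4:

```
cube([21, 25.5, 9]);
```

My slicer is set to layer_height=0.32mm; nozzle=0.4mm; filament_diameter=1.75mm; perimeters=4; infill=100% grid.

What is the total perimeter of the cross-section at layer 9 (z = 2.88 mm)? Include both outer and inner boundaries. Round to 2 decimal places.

93.00 mm

At z = 2.88 mm: the cube is present — its section is the full 21×25.5 rectangle (perimeter 93.00 mm). Overall, the cross-section is a single solid region. Total boundary length (outer) = 93.00 mm.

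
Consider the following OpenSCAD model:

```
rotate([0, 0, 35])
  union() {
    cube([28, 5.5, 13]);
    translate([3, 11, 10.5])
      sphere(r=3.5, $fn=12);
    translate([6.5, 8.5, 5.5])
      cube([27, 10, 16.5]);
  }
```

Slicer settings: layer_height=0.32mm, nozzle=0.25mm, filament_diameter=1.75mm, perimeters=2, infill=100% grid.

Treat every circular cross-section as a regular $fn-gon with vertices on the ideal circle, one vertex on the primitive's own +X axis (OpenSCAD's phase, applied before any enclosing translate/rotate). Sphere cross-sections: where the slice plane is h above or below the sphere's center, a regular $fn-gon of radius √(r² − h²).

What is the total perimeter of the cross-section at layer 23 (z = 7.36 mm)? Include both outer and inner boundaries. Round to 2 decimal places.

150.60 mm

At z = 7.36 mm: the 28×5.5 cube contributes its full rectangle (perimeter 67.00 mm); the sphere at (3, 11): section is a regular 12-gon, circumradius = √(r²−h²) = √(3.5²−3.14²) = 1.546 (perimeter = 2·12·1.546·sin(180°/12) = 9.60 mm); the cube at (6.5, 8.5) (footprint 27×10) is included at this height (perimeter 74.00 mm); Merging all regions: the 3 present regions are separate (no shared area or edge), so areas and boundary lengths simply add and each stays a separate island — boundary = 150.60 mm; (rotated 35° about Z; rotation is an isometry so areas/perimeters/island counts are preserved). Overall, the cross-section has 3 separate islands. Total boundary length (outer) = 150.60 mm.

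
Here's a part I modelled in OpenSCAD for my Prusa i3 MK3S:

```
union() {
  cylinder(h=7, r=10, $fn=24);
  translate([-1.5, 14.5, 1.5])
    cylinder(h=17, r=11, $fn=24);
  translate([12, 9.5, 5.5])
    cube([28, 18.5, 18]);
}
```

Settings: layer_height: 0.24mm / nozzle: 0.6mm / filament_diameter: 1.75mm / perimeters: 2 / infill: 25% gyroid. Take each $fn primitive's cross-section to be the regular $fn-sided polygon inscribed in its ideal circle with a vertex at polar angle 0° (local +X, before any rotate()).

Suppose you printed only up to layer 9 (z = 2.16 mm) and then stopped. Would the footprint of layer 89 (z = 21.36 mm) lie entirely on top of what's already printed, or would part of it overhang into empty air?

part overhangs

Compare the two slices. At z = 2.16: the cylinder: section is a regular 24-gon, circumradius r=10 (area = (24/2)·10.000²·sin(360°/24) = 310.58 mm²); the r=11 cylinder at (-1.5, 14.5) contributes a regular 24-gon of circumradius 11 (area = (24/2)·11.000²·sin(360°/24) = 375.81 mm²); the cube at (12, 9.5) does not reach this height (z outside [5.5, 23.5]); Taking the union: the regions partially overlap — summed areas 686.39 mm² minus the doubly-counted overlap 64.88 mm² gives 621.51 mm² — area = 621.51 mm². At z = 21.36: the cylinder is absent (z outside [0, 7]); the cylinder at (-1.5, 14.5) is not intersected at this z (z outside [1.5, 18.5]); the cube at (12, 9.5) is present — its section is the full 28×18.5 rectangle (area 518.00 mm²); Combining (union): only the 28×18.5 cube at (12, 9.5) is present, so the union is just that shape — area = 518.00 mm². Checking containment: at z = 21.36 the cross-section extends beyond the z = 2.16 cross-section by about 518.00 mm².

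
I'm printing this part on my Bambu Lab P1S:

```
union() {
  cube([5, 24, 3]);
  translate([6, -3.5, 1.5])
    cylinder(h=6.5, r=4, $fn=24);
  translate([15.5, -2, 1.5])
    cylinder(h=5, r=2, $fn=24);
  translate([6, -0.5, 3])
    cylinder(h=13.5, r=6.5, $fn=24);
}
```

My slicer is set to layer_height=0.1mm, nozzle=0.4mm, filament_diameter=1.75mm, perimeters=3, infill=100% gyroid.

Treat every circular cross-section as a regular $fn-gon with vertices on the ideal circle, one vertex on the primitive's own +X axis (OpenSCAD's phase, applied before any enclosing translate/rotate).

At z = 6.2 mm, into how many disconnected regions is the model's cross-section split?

2

At z = 6.2 mm: the cube is not intersected at this z (z outside [0, 3]); the r=4 cylinder at (6, -3.5) contributes a regular 24-gon of circumradius 4; the r=2 cylinder at (15.5, -2) gives a regular 24-gon of circumradius 2 (constant along its height); the cylinder at (6, -0.5): section is a regular 24-gon, circumradius r=6.5; Combining (union): the regions partially overlap (shared area 47.64 mm²), so overlapping operands fuse into one piece — 2 connected regions. The result has 2 disconnected regions.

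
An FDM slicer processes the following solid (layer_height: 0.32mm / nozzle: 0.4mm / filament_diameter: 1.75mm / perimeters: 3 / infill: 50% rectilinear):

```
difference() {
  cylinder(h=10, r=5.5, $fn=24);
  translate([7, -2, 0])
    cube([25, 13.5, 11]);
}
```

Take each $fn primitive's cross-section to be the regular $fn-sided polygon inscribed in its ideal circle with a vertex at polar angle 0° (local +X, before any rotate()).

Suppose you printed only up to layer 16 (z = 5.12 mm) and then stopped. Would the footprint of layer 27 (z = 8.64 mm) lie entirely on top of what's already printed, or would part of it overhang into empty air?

entirely on top

Compare the two slices. At z = 5.12: the r=5.5 cylinder gives a regular 24-gon of circumradius 5.5 (constant along its height) (area = (24/2)·5.500²·sin(360°/24) = 93.95 mm²); the cube at (7, -2) is present — its section is the full 25×13.5 rectangle (area 337.50 mm²); After the difference (first − rest): starting from the r=5.5 cylinder (93.95 mm²), the 25×13.5 cube at (7, -2) misses the remaining region (no effect) — area = 93.95 mm². At z = 8.64: the r=5.5 cylinder gives a regular 24-gon of circumradius 5.5 (constant along its height) (area = (24/2)·5.500²·sin(360°/24) = 93.95 mm²); the 25×13.5 cube at (7, -2) contributes its full rectangle (area 337.50 mm²); Taking the first minus the rest: starting from the r=5.5 cylinder (93.95 mm²), the 25×13.5 cube at (7, -2) misses the remaining region (no effect) — area = 93.95 mm². Checking containment: the cross-section at z = 8.64 is a subset of the cross-section at z = 5.12.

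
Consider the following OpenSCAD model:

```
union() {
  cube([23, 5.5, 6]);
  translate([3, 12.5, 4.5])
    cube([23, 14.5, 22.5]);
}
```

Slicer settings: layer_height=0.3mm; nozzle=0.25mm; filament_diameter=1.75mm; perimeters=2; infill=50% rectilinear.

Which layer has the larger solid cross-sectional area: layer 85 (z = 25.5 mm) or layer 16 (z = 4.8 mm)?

layer 16 (z = 4.8 mm)

Layer 85 (z = 25.5): the cube is not intersected at this z (z outside [0, 6]); the 23×14.5 cube at (3, 12.5) contributes its full rectangle (area 333.50 mm²); Combining (union): only the 23×14.5 cube at (3, 12.5) is present, so the union is just that shape — area = 333.50 mm². So its area = 333.50 mm². Layer 16 (z = 4.8): the cube (footprint 23×5.5) is included at this height (area 126.50 mm²); the 23×14.5 cube at (3, 12.5) contributes its full rectangle (area 333.50 mm²); Combining (union): the 2 present regions are separate (no shared area or edge), so areas and boundary lengths simply add and each stays a separate island — area = 460.00 mm². So its area = 460.00 mm². Layer 16 is larger (460.00 vs 333.50 mm²).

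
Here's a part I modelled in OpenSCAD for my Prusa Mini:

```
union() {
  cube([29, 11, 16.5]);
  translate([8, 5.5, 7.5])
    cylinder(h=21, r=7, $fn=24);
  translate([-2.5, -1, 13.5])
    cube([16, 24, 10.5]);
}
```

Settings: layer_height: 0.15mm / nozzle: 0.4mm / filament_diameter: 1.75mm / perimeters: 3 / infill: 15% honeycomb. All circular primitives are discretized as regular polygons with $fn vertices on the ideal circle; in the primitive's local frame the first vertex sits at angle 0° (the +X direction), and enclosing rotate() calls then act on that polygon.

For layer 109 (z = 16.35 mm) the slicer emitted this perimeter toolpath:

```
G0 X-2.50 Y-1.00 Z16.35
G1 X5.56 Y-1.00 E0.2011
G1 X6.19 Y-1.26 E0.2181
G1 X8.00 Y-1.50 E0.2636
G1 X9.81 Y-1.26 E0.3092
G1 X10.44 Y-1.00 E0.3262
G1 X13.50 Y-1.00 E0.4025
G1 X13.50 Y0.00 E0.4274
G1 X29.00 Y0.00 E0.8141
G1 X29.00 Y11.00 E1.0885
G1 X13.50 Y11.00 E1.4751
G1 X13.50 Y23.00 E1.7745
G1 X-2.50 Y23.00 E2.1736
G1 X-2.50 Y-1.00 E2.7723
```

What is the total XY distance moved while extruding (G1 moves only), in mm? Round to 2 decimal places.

111.13 mm

Sum the Euclidean lengths of each G1 segment: total = 111.13 mm.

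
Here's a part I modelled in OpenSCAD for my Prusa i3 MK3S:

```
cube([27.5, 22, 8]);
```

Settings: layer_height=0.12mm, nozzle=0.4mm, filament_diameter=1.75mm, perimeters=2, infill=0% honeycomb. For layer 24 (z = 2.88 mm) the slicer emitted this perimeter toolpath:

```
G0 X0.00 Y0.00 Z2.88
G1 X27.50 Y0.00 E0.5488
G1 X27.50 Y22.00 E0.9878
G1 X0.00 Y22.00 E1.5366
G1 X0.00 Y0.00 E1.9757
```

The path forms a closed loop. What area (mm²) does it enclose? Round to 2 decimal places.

605.00 mm²

Apply the shoelace formula to the sequence of (X, Y) vertices; enclosed area = 605.00 mm².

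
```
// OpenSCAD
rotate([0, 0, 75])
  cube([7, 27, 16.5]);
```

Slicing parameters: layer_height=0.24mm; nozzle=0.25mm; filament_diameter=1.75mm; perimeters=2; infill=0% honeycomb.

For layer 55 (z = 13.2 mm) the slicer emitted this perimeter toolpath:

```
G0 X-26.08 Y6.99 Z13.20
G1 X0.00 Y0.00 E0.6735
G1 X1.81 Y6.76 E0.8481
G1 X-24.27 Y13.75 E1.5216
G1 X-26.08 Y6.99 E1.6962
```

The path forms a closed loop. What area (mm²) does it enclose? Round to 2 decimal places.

188.95 mm²

Apply the shoelace formula to the sequence of (X, Y) vertices; enclosed area = 188.95 mm².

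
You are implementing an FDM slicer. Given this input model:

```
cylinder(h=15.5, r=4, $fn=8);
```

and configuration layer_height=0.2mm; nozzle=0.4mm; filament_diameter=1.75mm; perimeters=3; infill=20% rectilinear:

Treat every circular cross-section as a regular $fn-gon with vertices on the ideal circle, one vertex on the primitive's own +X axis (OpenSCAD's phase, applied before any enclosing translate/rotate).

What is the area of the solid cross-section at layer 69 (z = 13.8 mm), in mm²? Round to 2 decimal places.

At z = 13.8 mm: the r=4 cylinder contributes a regular 8-gon of circumradius 4 (area = (8/2)·4.000²·sin(360°/8) = 45.25 mm²). Overall, the cross-section is a single solid region. Net area = 45.25 mm².

45.25 mm²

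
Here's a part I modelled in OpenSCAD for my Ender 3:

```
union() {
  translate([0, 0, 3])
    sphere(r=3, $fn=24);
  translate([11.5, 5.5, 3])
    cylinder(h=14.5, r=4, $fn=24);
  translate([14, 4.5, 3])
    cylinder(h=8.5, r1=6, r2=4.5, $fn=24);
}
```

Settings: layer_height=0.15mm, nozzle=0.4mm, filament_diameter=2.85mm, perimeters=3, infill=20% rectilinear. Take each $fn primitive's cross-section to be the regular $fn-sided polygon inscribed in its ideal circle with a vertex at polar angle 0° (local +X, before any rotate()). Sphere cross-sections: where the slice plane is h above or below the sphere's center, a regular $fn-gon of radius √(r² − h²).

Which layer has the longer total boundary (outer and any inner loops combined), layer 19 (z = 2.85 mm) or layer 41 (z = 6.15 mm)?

Layer 19 (z = 2.85): the r=3 sphere contributes a regular 24-gon of circumradius √(3²−0.15²) = 2.996 (perimeter = 2·24·2.996·sin(180°/24) = 18.77 mm); the cylinder at (11.5, 5.5) is not intersected at this z (z outside [3, 17.5]); the cone at (14, 4.5) does not reach this height (z outside [3, 11.5]); Taking the union: only the r=3 sphere is present, so the union is just that shape — boundary = 18.77 mm. So its perimeter = 18.77 mm. Layer 41 (z = 6.15): the sphere is not intersected at this z (|z−center|=3.150 > r=3); the r=4 cylinder at (11.5, 5.5) contributes a regular 24-gon of circumradius 4 (perimeter = 2·24·4.000·sin(180°/24) = 25.06 mm); the cone at (14, 4.5) contributes a regular 24-gon of circumradius 5.444 (interpolated between r1=6 and r2=4.5 at t=0.371) (perimeter = 2·24·5.444·sin(180°/24) = 34.11 mm); Taking the union: the regions partially overlap (shared area 42.11 mm²), so the edge portions inside another operand are dropped and the merged outline is re-measured after clipping — boundary = 35.83 mm. So its perimeter = 35.83 mm. Layer 41 is larger (35.83 vs 18.77 mm).

layer 41 (z = 6.15 mm)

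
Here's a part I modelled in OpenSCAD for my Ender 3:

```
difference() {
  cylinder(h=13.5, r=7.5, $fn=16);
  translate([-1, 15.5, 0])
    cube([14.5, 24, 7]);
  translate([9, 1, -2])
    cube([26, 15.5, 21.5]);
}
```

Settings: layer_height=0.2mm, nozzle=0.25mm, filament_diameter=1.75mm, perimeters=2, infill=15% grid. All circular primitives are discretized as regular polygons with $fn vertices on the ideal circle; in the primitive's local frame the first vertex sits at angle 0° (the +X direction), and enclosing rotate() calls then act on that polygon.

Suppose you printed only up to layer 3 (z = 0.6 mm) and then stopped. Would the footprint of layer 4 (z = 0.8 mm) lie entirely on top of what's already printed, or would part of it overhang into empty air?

Compare the two slices. At z = 0.6: the cylinder: section is a regular 16-gon, circumradius r=7.5 (area = (16/2)·7.500²·sin(360°/16) = 172.21 mm²); the cube at (-1, 15.5) is present — its section is the full 14.5×24 rectangle (area 348.00 mm²); the cube at (9, 1) (footprint 26×15.5) is included at this height (area 403.00 mm²); Subtracting the remaining from the first: starting from the r=7.5 cylinder (172.21 mm²), the 14.5×24 cube at (-1, 15.5) misses the remaining region (no effect); the 26×15.5 cube at (9, 1) misses the remaining region (no effect) — area = 172.21 mm². At z = 0.8: the cylinder: section is a regular 16-gon, circumradius r=7.5 (area = (16/2)·7.500²·sin(360°/16) = 172.21 mm²); the cube at (-1, 15.5) is present — its section is the full 14.5×24 rectangle (area 348.00 mm²); the cube at (9, 1) (footprint 26×15.5) is included at this height (area 403.00 mm²); Subtracting the remaining from the first: starting from the r=7.5 cylinder (172.21 mm²), the 14.5×24 cube at (-1, 15.5) misses the remaining region (no effect); the 26×15.5 cube at (9, 1) misses the remaining region (no effect) — area = 172.21 mm². Checking containment: the cross-section at z = 0.8 is a subset of the cross-section at z = 0.6.

entirely on top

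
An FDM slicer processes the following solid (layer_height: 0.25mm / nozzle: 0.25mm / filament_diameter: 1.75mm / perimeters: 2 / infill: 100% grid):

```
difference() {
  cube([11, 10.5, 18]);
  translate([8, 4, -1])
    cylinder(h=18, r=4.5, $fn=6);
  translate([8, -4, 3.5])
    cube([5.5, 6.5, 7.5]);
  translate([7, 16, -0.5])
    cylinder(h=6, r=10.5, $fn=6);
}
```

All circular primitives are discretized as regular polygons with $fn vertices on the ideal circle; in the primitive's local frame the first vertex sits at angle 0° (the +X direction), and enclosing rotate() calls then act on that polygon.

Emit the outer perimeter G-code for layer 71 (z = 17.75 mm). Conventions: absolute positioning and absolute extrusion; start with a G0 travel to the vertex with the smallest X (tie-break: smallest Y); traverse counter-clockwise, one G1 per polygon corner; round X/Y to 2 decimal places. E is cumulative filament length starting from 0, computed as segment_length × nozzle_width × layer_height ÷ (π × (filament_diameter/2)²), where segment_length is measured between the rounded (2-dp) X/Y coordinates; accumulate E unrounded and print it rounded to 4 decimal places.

G0 X0.00 Y0.00 Z17.75
G1 X11.00 Y0.00 E0.2858
G1 X11.00 Y10.50 E0.5587
G1 X0.00 Y10.50 E0.8445
G1 X0.00 Y0.00 E1.1173

At z = 17.75 mm: the cube is present — its section is the full 11×10.5 rectangle; the cylinder at (8, 4) is not intersected at this z (z outside [-1, 17]); the cube at (8, -4) is not intersected at this z (z outside [3.5, 11]); the cylinder at (7, 16) does not reach this height (z outside [-0.5, 5.5]); Subtracting the remaining from the first: none of the subtracted shapes is present at this height, so the 11×10.5 cube is unchanged — 1 connected region. The outline is a single polygon with 4 vertices. Extrusion per mm of travel: 0.25 × 0.25 / (π × 0.875²) = 0.025984. Accumulating E over each segment gives final E = 1.1173.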